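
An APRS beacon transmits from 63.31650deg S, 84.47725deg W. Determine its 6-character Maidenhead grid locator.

EC76sq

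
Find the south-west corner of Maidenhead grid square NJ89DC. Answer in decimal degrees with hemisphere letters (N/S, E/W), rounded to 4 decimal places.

Field N=13, J=9: +13·20° lon, +9·10° lat → SW at lon 80°, lat 0°.
Square 8, 9: +8·2° lon, +9·1° lat → SW at lon 96°, lat 9°.
Subsquare d=3, c=2: +3·0.0833333° lon, +2·0.0416667° lat → SW at lon 96.25°, lat 9.08333°.
latitude 9.0833° N, longitude 96.2500° E.

9.0833° N, 96.2500° E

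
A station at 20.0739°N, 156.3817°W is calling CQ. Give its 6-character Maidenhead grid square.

BL10tb

Shift to the Maidenhead origin (180°W, 90°S): lon 23.6183, lat 110.0739.
Field (20°×10°, letters A–R): 23.6183/20 → 1 → B, 110.0739/10 → 11 → L; chars BL.
Square (2°×1°, digits 0–9): 3.6183/2 → 1, 0.0739/1 → 0; chars 10.
Subsquare (5′×2.5′, letters a–x): 1.6183/0.0833333 → 19 → t, 0.0739/0.0416667 → 1 → b; chars tb.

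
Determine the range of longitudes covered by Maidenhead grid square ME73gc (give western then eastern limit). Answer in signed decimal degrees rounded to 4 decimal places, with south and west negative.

Field M=12, E=4: +12·20° lon, +4·10° lat → SW at lon 60°, lat -50°.
Square 7, 3: +7·2° lon, +3·1° lat → SW at lon 74°, lat -47°.
Subsquare g=6, c=2: +6·0.0833333° lon, +2·0.0416667° lat → SW at lon 74.5°, lat -46.9167°.
Cell spans 0.0833333° lon × 0.0416667° lat.
west 74.5000, east 74.5833.

74.5000, 74.5833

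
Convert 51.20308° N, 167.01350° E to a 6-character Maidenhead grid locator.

RO31me

Shift to the Maidenhead origin (180°W, 90°S): lon 347.0135, lat 141.2031.
Field: lon ⌊347.0135/20⌋ = 17 → R; lat ⌊141.2031/10⌋ = 14 → O.
Square: lon ⌊7.0135/2⌋ = 3; lat ⌊1.2031/1⌋ = 1.
Subsquare: lon ⌊1.0135/0.0833333⌋ = 12 → m; lat ⌊0.2031/0.0416667⌋ = 4 → e.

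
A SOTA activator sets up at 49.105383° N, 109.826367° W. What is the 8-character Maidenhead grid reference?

DN59cc05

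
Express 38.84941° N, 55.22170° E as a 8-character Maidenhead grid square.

Add 180° to longitude and 90° to latitude: 235.22170, 128.84941.
Field: 235.22170/20 → 11 → L, 128.84941/10 → 12 → M; chars LM.
Square: 15.22170/2 → 7, 8.84941/1 → 8; chars 78.
Subsquare: 1.22170/0.0833333 → 14 → o, 0.84941/0.0416667 → 20 → u; chars ou.
Extended square: 0.05503/0.00833333 → 6, 0.01608/0.00416667 → 3; chars 63.

LM78ou63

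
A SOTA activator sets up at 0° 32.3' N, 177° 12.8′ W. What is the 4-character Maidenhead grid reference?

Offset from 180°W / 90°S: lon 2.79°, lat 90.54°.
Field: 2.79/20 → 0 → A, 90.54/10 → 9 → J; chars AJ.
Square: 2.79/2 → 1, 0.54/1 → 0; chars 10.

AJ10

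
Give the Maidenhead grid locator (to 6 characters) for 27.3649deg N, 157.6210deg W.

BL17ei

Add 180° to longitude and 90° to latitude: 22.3790, 117.3649.
Field: 22.3790/20 → 1 → B, 117.3649/10 → 11 → L; chars BL.
Square: 2.3790/2 → 1, 7.3649/1 → 7; chars 17.
Subsquare: 0.3790/0.0833333 → 4 → e, 0.3649/0.0416667 → 8 → i; chars ei.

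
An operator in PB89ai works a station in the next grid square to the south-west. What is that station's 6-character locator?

Longitude subsquare a = 0; −1 → -1, wraps to 23 = x, carry into square.
Longitude square 8; −1 → 7.
Latitude subsquare i = 8; −1 → 7 = h.

PB79xh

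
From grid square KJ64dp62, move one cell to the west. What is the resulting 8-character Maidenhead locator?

Longitude extended square 6; −1 → 5.
The latitude characters are unchanged.

KJ64dp52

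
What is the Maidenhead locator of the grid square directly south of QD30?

Latitude square 0; −1 → -1, wraps to 9, carry into field.
Latitude field D = 3; −1 → 2 = C.
The longitude characters are unchanged.

QC39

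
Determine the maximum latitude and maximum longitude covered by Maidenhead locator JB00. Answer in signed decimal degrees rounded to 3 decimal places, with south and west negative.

Field J=9, B=1: +9·20° lon, +1·10° lat → SW at lon 0°, lat -80°.
Square 0, 0: +0·2° lon, +0·1° lat → SW at lon 0°, lat -80°.
Cell spans 2° lon × 1° lat. NE corner is SW corner plus one full cell.
latitude -79.000, longitude 2.000.

-79.000, 2.000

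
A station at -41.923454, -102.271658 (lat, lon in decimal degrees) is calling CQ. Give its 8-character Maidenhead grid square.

Offset from 180°W / 90°S: lon 77.72834°, lat 48.07655°.
Field (20°×10°, letters A–R): 77.72834/20 → 3 → D, 48.07655/10 → 4 → E; chars DE.
Square (2°×1°, digits 0–9): 17.72834/2 → 8, 8.07655/1 → 8; chars 88.
Subsquare (5′×2.5′, letters a–x): 1.72834/0.0833333 → 20 → u, 0.07655/0.0416667 → 1 → b; chars ub.
Extended square (30″×15″, digits 0–9): 0.06168/0.00833333 → 7, 0.03488/0.00416667 → 8; chars 78.

DE88ub78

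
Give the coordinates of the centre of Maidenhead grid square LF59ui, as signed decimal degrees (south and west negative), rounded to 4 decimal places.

-30.6458, 51.7083

Field L=11, F=5: +11·20° lon, +5·10° lat → SW at lon 40°, lat -40°.
Square 5, 9: +5·2° lon, +9·1° lat → SW at lon 50°, lat -31°.
Subsquare u=20, i=8: +20·0.0833333° lon, +8·0.0416667° lat → SW at lon 51.6667°, lat -30.6667°.
Cell spans 0.0833333° lon × 0.0416667° lat. Centre is SW corner plus half of each.
latitude -30.6458, longitude 51.7083.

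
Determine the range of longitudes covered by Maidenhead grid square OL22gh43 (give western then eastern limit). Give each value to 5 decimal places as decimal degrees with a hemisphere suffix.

Field O=14, L=11: +14·20° lon, +11·10° lat → SW at lon 100°, lat 20°.
Square 2, 2: +2·2° lon, +2·1° lat → SW at lon 104°, lat 22°.
Subsquare g=6, h=7: +6·0.0833333° lon, +7·0.0416667° lat → SW at lon 104.5°, lat 22.2917°.
Extended square 4, 3: +4·0.00833333° lon, +3·0.00416667° lat → SW at lon 104.533°, lat 22.3042°.
Cell spans 0.00833333° lon × 0.00416667° lat.
west 104.53333° E, east 104.54167° E.

104.53333° E, 104.54167° E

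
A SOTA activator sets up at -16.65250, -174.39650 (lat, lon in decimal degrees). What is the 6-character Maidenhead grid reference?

AH23ti

Add 180° to longitude and 90° to latitude: 5.6035, 73.3475.
Field (20°×10°, letters A–R): 5.6035/20 → 0 → A, 73.3475/10 → 7 → H; chars AH.
Square (2°×1°, digits 0–9): 5.6035/2 → 2, 3.3475/1 → 3; chars 23.
Subsquare (5′×2.5′, letters a–x): 1.6035/0.0833333 → 19 → t, 0.3475/0.0416667 → 8 → i; chars ti.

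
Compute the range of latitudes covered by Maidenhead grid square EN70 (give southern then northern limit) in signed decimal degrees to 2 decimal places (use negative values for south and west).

Field E=4, N=13: +4·20° lon, +13·10° lat → SW at lon -100°, lat 40°.
Square 7, 0: +7·2° lon, +0·1° lat → SW at lon -86°, lat 40°.
Cell spans 2° lon × 1° lat.
south 40.00, north 41.00.

40.00, 41.00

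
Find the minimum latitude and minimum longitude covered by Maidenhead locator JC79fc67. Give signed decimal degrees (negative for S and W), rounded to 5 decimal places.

-60.88750, 14.46667

Field J=9, C=2: +9·20° lon, +2·10° lat → SW at lon 0°, lat -70°.
Square 7, 9: +7·2° lon, +9·1° lat → SW at lon 14°, lat -61°.
Subsquare f=5, c=2: +5·0.0833333° lon, +2·0.0416667° lat → SW at lon 14.4167°, lat -60.9167°.
Extended square 6, 7: +6·0.00833333° lon, +7·0.00416667° lat → SW at lon 14.4667°, lat -60.8875°.
latitude -60.88750, longitude 14.46667.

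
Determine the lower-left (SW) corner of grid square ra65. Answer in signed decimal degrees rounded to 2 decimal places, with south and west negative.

Field R=17, A=0: +17·20° lon, +0·10° lat → SW at lon 160°, lat -90°.
Square 6, 5: +6·2° lon, +5·1° lat → SW at lon 172°, lat -85°.
latitude -85.00, longitude 172.00.

-85.00, 172.00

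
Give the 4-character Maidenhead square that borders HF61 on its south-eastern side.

HF70

Longitude square 6; +1 → 7.
Latitude square 1; −1 → 0.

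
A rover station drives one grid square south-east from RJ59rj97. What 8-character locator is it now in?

RJ59sj06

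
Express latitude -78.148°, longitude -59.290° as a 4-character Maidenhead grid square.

GB01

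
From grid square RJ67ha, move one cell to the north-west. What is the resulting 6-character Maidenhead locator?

RJ67gb

Longitude subsquare h = 7; −1 → 6 = g.
Latitude subsquare a = 0; +1 → 1 = b.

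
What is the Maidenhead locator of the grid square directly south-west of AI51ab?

AI41xa

Longitude subsquare a = 0; −1 → -1, wraps to 23 = x, carry into square.
Longitude square 5; −1 → 4.
Latitude subsquare b = 1; −1 → 0 = a.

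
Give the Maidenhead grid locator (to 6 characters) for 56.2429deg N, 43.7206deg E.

LO16uf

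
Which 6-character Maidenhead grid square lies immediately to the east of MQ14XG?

MQ24ag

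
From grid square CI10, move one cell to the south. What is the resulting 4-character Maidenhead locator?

Latitude square 0; −1 → -1, wraps to 9, carry into field.
Latitude field I = 8; −1 → 7 = H.
The longitude characters are unchanged.

CH19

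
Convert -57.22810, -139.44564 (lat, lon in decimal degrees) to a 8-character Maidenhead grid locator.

Shift to the Maidenhead origin (180°W, 90°S): lon 40.55436, lat 32.77190.
Field: 40.55436/20 → 2 → C, 32.77190/10 → 3 → D; chars CD.
Square: 0.55436/2 → 0, 2.77190/1 → 2; chars 02.
Subsquare: 0.55436/0.0833333 → 6 → g, 0.77190/0.0416667 → 18 → s; chars gs.
Extended square: 0.05436/0.00833333 → 6, 0.02190/0.00416667 → 5; chars 65.

CD02gs65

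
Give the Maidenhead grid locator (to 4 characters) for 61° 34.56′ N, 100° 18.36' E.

Offset from 180°W / 90°S: lon 280.31°, lat 151.58°.
Field: lon ⌊280.31/20⌋ = 14 → O; lat ⌊151.58/10⌋ = 15 → P.
Square: lon ⌊0.31/2⌋ = 0; lat ⌊1.58/1⌋ = 1.

OP01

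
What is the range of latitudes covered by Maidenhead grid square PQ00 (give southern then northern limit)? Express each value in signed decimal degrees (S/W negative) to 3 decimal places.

Field P=15, Q=16: +15·20° lon, +16·10° lat → SW at lon 120°, lat 70°.
Square 0, 0: +0·2° lon, +0·1° lat → SW at lon 120°, lat 70°.
Cell spans 2° lon × 1° lat.
south 70.000, north 71.000.

70.000, 71.000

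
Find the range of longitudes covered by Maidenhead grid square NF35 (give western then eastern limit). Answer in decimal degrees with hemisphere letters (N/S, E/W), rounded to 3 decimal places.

86.000° E, 88.000° E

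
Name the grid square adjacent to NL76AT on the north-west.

Longitude subsquare a = 0; −1 → -1, wraps to 23 = x, carry into square.
Longitude square 7; −1 → 6.
Latitude subsquare t = 19; +1 → 20 = u.

NL66xu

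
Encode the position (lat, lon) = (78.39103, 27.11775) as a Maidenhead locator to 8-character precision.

KQ38nj43

Shift to the Maidenhead origin (180°W, 90°S): lon 207.11775, lat 168.39103.
Field: lon ⌊207.11775/20⌋ = 10 → K; lat ⌊168.39103/10⌋ = 16 → Q.
Square: lon ⌊7.11775/2⌋ = 3; lat ⌊8.39103/1⌋ = 8.
Subsquare: lon ⌊1.11775/0.0833333⌋ = 13 → n; lat ⌊0.39103/0.0416667⌋ = 9 → j.
Extended square: lon ⌊0.03442/0.00833333⌋ = 4; lat ⌊0.01603/0.00416667⌋ = 3.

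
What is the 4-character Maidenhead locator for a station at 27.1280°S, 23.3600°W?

HG82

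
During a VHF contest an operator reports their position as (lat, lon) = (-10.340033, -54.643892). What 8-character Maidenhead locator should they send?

GH29qp28

Shift to the Maidenhead origin (180°W, 90°S): lon 125.35611, lat 79.65997.
Field (20°×10°, letters A–R): lon ⌊125.35611/20⌋ = 6 → G; lat ⌊79.65997/10⌋ = 7 → H.
Square (2°×1°, digits 0–9): lon ⌊5.35611/2⌋ = 2; lat ⌊9.65997/1⌋ = 9.
Subsquare (5′×2.5′, letters a–x): lon ⌊1.35611/0.0833333⌋ = 16 → q; lat ⌊0.65997/0.0416667⌋ = 15 → p.
Extended square (30″×15″, digits 0–9): lon ⌊0.02277/0.00833333⌋ = 2; lat ⌊0.03497/0.00416667⌋ = 8.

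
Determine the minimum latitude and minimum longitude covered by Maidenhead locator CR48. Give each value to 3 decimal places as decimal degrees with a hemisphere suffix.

88.000° N, 132.000° W

Field C=2, R=17: +2·20° lon, +17·10° lat → SW at lon -140°, lat 80°.
Square 4, 8: +4·2° lon, +8·1° lat → SW at lon -132°, lat 88°.
latitude 88.000° N, longitude 132.000° W.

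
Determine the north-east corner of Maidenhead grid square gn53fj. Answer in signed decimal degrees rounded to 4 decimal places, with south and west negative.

Field G=6, N=13: +6·20° lon, +13·10° lat → SW at lon -60°, lat 40°.
Square 5, 3: +5·2° lon, +3·1° lat → SW at lon -50°, lat 43°.
Subsquare f=5, j=9: +5·0.0833333° lon, +9·0.0416667° lat → SW at lon -49.5833°, lat 43.375°.
Cell spans 0.0833333° lon × 0.0416667° lat. NE corner is SW corner plus one full cell.
latitude 43.4167, longitude -49.5000.

43.4167, -49.5000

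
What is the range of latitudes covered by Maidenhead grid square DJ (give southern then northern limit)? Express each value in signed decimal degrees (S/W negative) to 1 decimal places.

Field D=3, J=9: +3·20° lon, +9·10° lat → SW at lon -120°, lat 0°.
Cell spans 20° lon × 10° lat.
south 0.0, north 10.0.

0.0, 10.0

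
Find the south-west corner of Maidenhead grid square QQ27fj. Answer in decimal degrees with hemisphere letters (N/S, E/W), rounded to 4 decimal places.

77.3750° N, 144.4167° E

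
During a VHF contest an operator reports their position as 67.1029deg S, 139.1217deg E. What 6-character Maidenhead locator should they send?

Shift to the Maidenhead origin (180°W, 90°S): lon 319.1217, lat 22.8971.
Field (20°×10°, letters A–R): lon ⌊319.1217/20⌋ = 15 → P; lat ⌊22.8971/10⌋ = 2 → C.
Square (2°×1°, digits 0–9): lon ⌊19.1217/2⌋ = 9; lat ⌊2.8971/1⌋ = 2.
Subsquare (5′×2.5′, letters a–x): lon ⌊1.1217/0.0833333⌋ = 13 → n; lat ⌊0.8971/0.0416667⌋ = 21 → v.

PC92nv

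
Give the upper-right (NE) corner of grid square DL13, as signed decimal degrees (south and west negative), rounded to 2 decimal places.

24.00, -116.00

Field D=3, L=11: +3·20° lon, +11·10° lat → SW at lon -120°, lat 20°.
Square 1, 3: +1·2° lon, +3·1° lat → SW at lon -118°, lat 23°.
Cell spans 2° lon × 1° lat. NE corner is SW corner plus one full cell.
latitude 24.00, longitude -116.00.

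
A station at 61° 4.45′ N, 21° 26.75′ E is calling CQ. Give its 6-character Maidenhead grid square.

KP01rb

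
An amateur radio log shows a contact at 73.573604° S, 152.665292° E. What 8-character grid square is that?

Shift to the Maidenhead origin (180°W, 90°S): lon 332.66529, lat 16.42640.
Field (20°×10°, letters A–R): lon ⌊332.66529/20⌋ = 16 → Q; lat ⌊16.42640/10⌋ = 1 → B.
Square (2°×1°, digits 0–9): lon ⌊12.66529/2⌋ = 6; lat ⌊6.42640/1⌋ = 6.
Subsquare (5′×2.5′, letters a–x): lon ⌊0.66529/0.0833333⌋ = 7 → h; lat ⌊0.42640/0.0416667⌋ = 10 → k.
Extended square (30″×15″, digits 0–9): lon ⌊0.08196/0.00833333⌋ = 9; lat ⌊0.00973/0.00416667⌋ = 2.

QB66hk92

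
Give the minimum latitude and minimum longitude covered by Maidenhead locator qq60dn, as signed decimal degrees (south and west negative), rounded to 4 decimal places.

70.5417, 152.2500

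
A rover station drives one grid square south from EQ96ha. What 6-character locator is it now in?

EQ95hx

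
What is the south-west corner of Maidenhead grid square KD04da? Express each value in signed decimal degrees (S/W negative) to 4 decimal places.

-56.0000, 20.2500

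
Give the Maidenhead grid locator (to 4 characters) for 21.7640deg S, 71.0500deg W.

Offset from 180°W / 90°S: lon 108.95°, lat 68.24°.
Field: lon ⌊108.95/20⌋ = 5 → F; lat ⌊68.24/10⌋ = 6 → G.
Square: lon ⌊8.95/2⌋ = 4; lat ⌊8.24/1⌋ = 8.

FG48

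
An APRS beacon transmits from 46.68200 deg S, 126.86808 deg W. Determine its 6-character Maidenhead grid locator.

CE63nh

Shift to the Maidenhead origin (180°W, 90°S): lon 53.1319, lat 43.3180.
Field (20°×10°, letters A–R): lon ⌊53.1319/20⌋ = 2 → C; lat ⌊43.3180/10⌋ = 4 → E.
Square (2°×1°, digits 0–9): lon ⌊13.1319/2⌋ = 6; lat ⌊3.3180/1⌋ = 3.
Subsquare (5′×2.5′, letters a–x): lon ⌊1.1319/0.0833333⌋ = 13 → n; lat ⌊0.3180/0.0416667⌋ = 7 → h.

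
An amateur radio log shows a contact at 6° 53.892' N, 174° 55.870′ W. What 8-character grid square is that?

AJ26mv85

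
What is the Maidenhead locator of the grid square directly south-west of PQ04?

OQ93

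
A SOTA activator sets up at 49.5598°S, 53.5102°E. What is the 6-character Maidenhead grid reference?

LE60sk

Shift to the Maidenhead origin (180°W, 90°S): lon 233.5102, lat 40.4402.
Field (20°×10°, letters A–R): lon ⌊233.5102/20⌋ = 11 → L; lat ⌊40.4402/10⌋ = 4 → E.
Square (2°×1°, digits 0–9): lon ⌊13.5102/2⌋ = 6; lat ⌊0.4402/1⌋ = 0.
Subsquare (5′×2.5′, letters a–x): lon ⌊1.5102/0.0833333⌋ = 18 → s; lat ⌊0.4402/0.0416667⌋ = 10 → k.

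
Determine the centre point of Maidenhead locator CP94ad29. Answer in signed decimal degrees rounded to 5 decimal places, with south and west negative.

64.16458, -121.97917

Field C=2, P=15: +2·20° lon, +15·10° lat → SW at lon -140°, lat 60°.
Square 9, 4: +9·2° lon, +4·1° lat → SW at lon -122°, lat 64°.
Subsquare a=0, d=3: +0·0.0833333° lon, +3·0.0416667° lat → SW at lon -122°, lat 64.125°.
Extended square 2, 9: +2·0.00833333° lon, +9·0.00416667° lat → SW at lon -121.983°, lat 64.1625°.
Cell spans 0.00833333° lon × 0.00416667° lat. Centre is SW corner plus half of each.
latitude 64.16458, longitude -121.97917.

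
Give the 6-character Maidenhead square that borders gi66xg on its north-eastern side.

GI76ah

Longitude subsquare x = 23; +1 → 24, wraps to 0 = a, carry into square.
Longitude square 6; +1 → 7.
Latitude subsquare g = 6; +1 → 7 = h.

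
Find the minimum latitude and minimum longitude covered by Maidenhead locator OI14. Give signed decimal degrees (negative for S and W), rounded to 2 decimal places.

-6.00, 102.00

Field O=14, I=8: +14·20° lon, +8·10° lat → SW at lon 100°, lat -10°.
Square 1, 4: +1·2° lon, +4·1° lat → SW at lon 102°, lat -6°.
latitude -6.00, longitude 102.00.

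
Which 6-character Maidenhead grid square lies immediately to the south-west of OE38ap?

OE28xo

Longitude subsquare a = 0; −1 → -1, wraps to 23 = x, carry into square.
Longitude square 3; −1 → 2.
Latitude subsquare p = 15; −1 → 14 = o.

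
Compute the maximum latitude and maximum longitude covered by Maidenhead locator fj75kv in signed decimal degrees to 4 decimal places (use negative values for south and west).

5.9167, -65.0833

Field F=5, J=9: +5·20° lon, +9·10° lat → SW at lon -80°, lat 0°.
Square 7, 5: +7·2° lon, +5·1° lat → SW at lon -66°, lat 5°.
Subsquare k=10, v=21: +10·0.0833333° lon, +21·0.0416667° lat → SW at lon -65.1667°, lat 5.875°.
Cell spans 0.0833333° lon × 0.0416667° lat. NE corner is SW corner plus one full cell.
latitude 5.9167, longitude -65.0833.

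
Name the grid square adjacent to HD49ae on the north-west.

Longitude subsquare a = 0; −1 → -1, wraps to 23 = x, carry into square.
Longitude square 4; −1 → 3.
Latitude subsquare e = 4; +1 → 5 = f.

HD39xf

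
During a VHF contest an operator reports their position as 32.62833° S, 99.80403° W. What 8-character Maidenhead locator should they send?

EF07ci39

Shift to the Maidenhead origin (180°W, 90°S): lon 80.19597, lat 57.37167.
Field: 80.19597/20 → 4 → E, 57.37167/10 → 5 → F; chars EF.
Square: 0.19597/2 → 0, 7.37167/1 → 7; chars 07.
Subsquare: 0.19597/0.0833333 → 2 → c, 0.37167/0.0416667 → 8 → i; chars ci.
Extended square: 0.02930/0.00833333 → 3, 0.03834/0.00416667 → 9; chars 39.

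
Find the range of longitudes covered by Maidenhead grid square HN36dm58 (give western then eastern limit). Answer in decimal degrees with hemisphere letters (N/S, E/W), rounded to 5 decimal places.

33.70833° W, 33.70000° W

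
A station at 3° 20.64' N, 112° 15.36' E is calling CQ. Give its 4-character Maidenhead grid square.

OJ63

Add 180° to longitude and 90° to latitude: 292.26, 93.34.
Field (20°×10°, letters A–R): 292.26/20 → 14 → O, 93.34/10 → 9 → J; chars OJ.
Square (2°×1°, digits 0–9): 12.26/2 → 6, 3.34/1 → 3; chars 63.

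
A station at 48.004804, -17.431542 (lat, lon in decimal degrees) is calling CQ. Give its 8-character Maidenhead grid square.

IN18ga81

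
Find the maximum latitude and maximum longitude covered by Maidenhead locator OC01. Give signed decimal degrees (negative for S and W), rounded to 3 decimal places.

Field O=14, C=2: +14·20° lon, +2·10° lat → SW at lon 100°, lat -70°.
Square 0, 1: +0·2° lon, +1·1° lat → SW at lon 100°, lat -69°.
Cell spans 2° lon × 1° lat. NE corner is SW corner plus one full cell.
latitude -68.000, longitude 102.000.

-68.000, 102.000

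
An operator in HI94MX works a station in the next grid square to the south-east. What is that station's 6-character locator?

HI94nw

Longitude subsquare m = 12; +1 → 13 = n.
Latitude subsquare x = 23; −1 → 22 = w.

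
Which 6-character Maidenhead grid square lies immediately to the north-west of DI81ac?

DI71xd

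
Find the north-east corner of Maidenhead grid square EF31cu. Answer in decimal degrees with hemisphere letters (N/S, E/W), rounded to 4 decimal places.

38.1250° S, 93.7500° W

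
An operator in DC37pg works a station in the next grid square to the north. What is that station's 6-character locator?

DC37ph

Latitude subsquare g = 6; +1 → 7 = h.
The longitude characters are unchanged.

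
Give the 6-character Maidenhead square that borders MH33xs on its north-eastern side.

Longitude subsquare x = 23; +1 → 24, wraps to 0 = a, carry into square.
Longitude square 3; +1 → 4.
Latitude subsquare s = 18; +1 → 19 = t.

MH43at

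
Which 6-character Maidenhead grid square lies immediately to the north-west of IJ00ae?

HJ90xf

Longitude subsquare a = 0; −1 → -1, wraps to 23 = x, carry into square.
Longitude square 0; −1 → -1, wraps to 9, carry into field.
Longitude field I = 8; −1 → 7 = H.
Latitude subsquare e = 4; +1 → 5 = f.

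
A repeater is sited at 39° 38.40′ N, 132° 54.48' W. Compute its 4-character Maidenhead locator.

Shift to the Maidenhead origin (180°W, 90°S): lon 47.09, lat 129.64.
Field (20°×10°, letters A–R): lon ⌊47.09/20⌋ = 2 → C; lat ⌊129.64/10⌋ = 12 → M.
Square (2°×1°, digits 0–9): lon ⌊7.09/2⌋ = 3; lat ⌊9.64/1⌋ = 9.

CM39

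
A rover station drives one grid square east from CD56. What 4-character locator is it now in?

CD66

Longitude square 5; +1 → 6.
The latitude characters are unchanged.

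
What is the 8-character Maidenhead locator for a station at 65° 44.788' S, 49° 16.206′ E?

Add 180° to longitude and 90° to latitude: 229.27010, 24.25353.
Field: lon ⌊229.27010/20⌋ = 11 → L; lat ⌊24.25353/10⌋ = 2 → C.
Square: lon ⌊9.27010/2⌋ = 4; lat ⌊4.25353/1⌋ = 4.
Subsquare: lon ⌊1.27010/0.0833333⌋ = 15 → p; lat ⌊0.25353/0.0416667⌋ = 6 → g.
Extended square: lon ⌊0.02010/0.00833333⌋ = 2; lat ⌊0.00353/0.00416667⌋ = 0.

LC44pg20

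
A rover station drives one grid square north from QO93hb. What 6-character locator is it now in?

QO93hc

Latitude subsquare b = 1; +1 → 2 = c.
The longitude characters are unchanged.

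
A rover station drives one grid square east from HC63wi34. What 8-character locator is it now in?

HC63wi44

Longitude extended square 3; +1 → 4.
The latitude characters are unchanged.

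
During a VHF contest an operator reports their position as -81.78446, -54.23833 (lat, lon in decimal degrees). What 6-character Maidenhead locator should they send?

GA28vf

Shift to the Maidenhead origin (180°W, 90°S): lon 125.7617, lat 8.2155.
Field: 125.7617/20 → 6 → G, 8.2155/10 → 0 → A; chars GA.
Square: 5.7617/2 → 2, 8.2155/1 → 8; chars 28.
Subsquare: 1.7617/0.0833333 → 21 → v, 0.2155/0.0416667 → 5 → f; chars vf.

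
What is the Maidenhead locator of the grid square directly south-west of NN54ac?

NN44xb

Longitude subsquare a = 0; −1 → -1, wraps to 23 = x, carry into square.
Longitude square 5; −1 → 4.
Latitude subsquare c = 2; −1 → 1 = b.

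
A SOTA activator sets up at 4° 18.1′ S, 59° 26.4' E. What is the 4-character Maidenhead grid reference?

Offset from 180°W / 90°S: lon 239.44°, lat 85.70°.
Field (20°×10°, letters A–R): 239.44/20 → 11 → L, 85.70/10 → 8 → I; chars LI.
Square (2°×1°, digits 0–9): 19.44/2 → 9, 5.70/1 → 5; chars 95.

LI95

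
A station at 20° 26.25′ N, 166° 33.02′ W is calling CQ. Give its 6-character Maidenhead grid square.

Shift to the Maidenhead origin (180°W, 90°S): lon 13.4497, lat 110.4375.
Field (20°×10°, letters A–R): lon ⌊13.4497/20⌋ = 0 → A; lat ⌊110.4375/10⌋ = 11 → L.
Square (2°×1°, digits 0–9): lon ⌊13.4497/2⌋ = 6; lat ⌊0.4375/1⌋ = 0.
Subsquare (5′×2.5′, letters a–x): lon ⌊1.4497/0.0833333⌋ = 17 → r; lat ⌊0.4375/0.0416667⌋ = 10 → k.

AL60rk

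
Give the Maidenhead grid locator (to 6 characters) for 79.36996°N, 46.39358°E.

LQ39ei

Offset from 180°W / 90°S: lon 226.3936°, lat 169.3700°.
Field: lon ⌊226.3936/20⌋ = 11 → L; lat ⌊169.3700/10⌋ = 16 → Q.
Square: lon ⌊6.3936/2⌋ = 3; lat ⌊9.3700/1⌋ = 9.
Subsquare: lon ⌊0.3936/0.0833333⌋ = 4 → e; lat ⌊0.3700/0.0416667⌋ = 8 → i.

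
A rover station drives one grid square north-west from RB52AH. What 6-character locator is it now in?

RB42xi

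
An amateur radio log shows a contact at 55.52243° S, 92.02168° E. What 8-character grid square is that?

Add 180° to longitude and 90° to latitude: 272.02168, 34.47757.
Field: lon ⌊272.02168/20⌋ = 13 → N; lat ⌊34.47757/10⌋ = 3 → D.
Square: lon ⌊12.02168/2⌋ = 6; lat ⌊4.47757/1⌋ = 4.
Subsquare: lon ⌊0.02168/0.0833333⌋ = 0 → a; lat ⌊0.47757/0.0416667⌋ = 11 → l.
Extended square: lon ⌊0.02168/0.00833333⌋ = 2; lat ⌊0.01924/0.00416667⌋ = 4.

ND64al24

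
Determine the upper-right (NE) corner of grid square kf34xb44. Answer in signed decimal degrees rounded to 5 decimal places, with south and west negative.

Field K=10, F=5: +10·20° lon, +5·10° lat → SW at lon 20°, lat -40°.
Square 3, 4: +3·2° lon, +4·1° lat → SW at lon 26°, lat -36°.
Subsquare x=23, b=1: +23·0.0833333° lon, +1·0.0416667° lat → SW at lon 27.9167°, lat -35.9583°.
Extended square 4, 4: +4·0.00833333° lon, +4·0.00416667° lat → SW at lon 27.95°, lat -35.9417°.
Cell spans 0.00833333° lon × 0.00416667° lat. NE corner is SW corner plus one full cell.
latitude -35.93750, longitude 27.95833.

-35.93750, 27.95833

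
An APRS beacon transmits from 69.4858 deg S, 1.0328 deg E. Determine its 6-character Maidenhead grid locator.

JC00mm

Add 180° to longitude and 90° to latitude: 181.0328, 20.5142.
Field: lon ⌊181.0328/20⌋ = 9 → J; lat ⌊20.5142/10⌋ = 2 → C.
Square: lon ⌊1.0328/2⌋ = 0; lat ⌊0.5142/1⌋ = 0.
Subsquare: lon ⌊1.0328/0.0833333⌋ = 12 → m; lat ⌊0.5142/0.0416667⌋ = 12 → m.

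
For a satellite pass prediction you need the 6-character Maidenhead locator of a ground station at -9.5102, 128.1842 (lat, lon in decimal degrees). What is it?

PI40cl

Add 180° to longitude and 90° to latitude: 308.1842, 80.4898.
Field: lon ⌊308.1842/20⌋ = 15 → P; lat ⌊80.4898/10⌋ = 8 → I.
Square: lon ⌊8.1842/2⌋ = 4; lat ⌊0.4898/1⌋ = 0.
Subsquare: lon ⌊0.1842/0.0833333⌋ = 2 → c; lat ⌊0.4898/0.0416667⌋ = 11 → l.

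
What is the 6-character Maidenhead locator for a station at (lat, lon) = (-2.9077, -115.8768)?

DI27bc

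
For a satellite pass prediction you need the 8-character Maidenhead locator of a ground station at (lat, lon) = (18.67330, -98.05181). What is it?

Add 180° to longitude and 90° to latitude: 81.94819, 108.67330.
Field: 81.94819/20 → 4 → E, 108.67330/10 → 10 → K; chars EK.
Square: 1.94819/2 → 0, 8.67330/1 → 8; chars 08.
Subsquare: 1.94819/0.0833333 → 23 → x, 0.67330/0.0416667 → 16 → q; chars xq.
Extended square: 0.03152/0.00833333 → 3, 0.00663/0.00416667 → 1; chars 31.

EK08xq31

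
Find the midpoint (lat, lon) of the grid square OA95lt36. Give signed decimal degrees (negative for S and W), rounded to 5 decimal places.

-84.18125, 118.94583

Field O=14, A=0: +14·20° lon, +0·10° lat → SW at lon 100°, lat -90°.
Square 9, 5: +9·2° lon, +5·1° lat → SW at lon 118°, lat -85°.
Subsquare l=11, t=19: +11·0.0833333° lon, +19·0.0416667° lat → SW at lon 118.917°, lat -84.2083°.
Extended square 3, 6: +3·0.00833333° lon, +6·0.00416667° lat → SW at lon 118.942°, lat -84.1833°.
Cell spans 0.00833333° lon × 0.00416667° lat. Centre is SW corner plus half of each.
latitude -84.18125, longitude 118.94583.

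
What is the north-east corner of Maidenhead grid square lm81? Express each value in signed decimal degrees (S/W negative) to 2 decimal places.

Field L=11, M=12: +11·20° lon, +12·10° lat → SW at lon 40°, lat 30°.
Square 8, 1: +8·2° lon, +1·1° lat → SW at lon 56°, lat 31°.
Cell spans 2° lon × 1° lat. NE corner is SW corner plus one full cell.
latitude 32.00, longitude 58.00.

32.00, 58.00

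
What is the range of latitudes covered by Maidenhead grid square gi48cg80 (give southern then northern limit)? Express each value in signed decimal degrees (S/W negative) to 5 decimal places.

-1.75000, -1.74583

Field G=6, I=8: +6·20° lon, +8·10° lat → SW at lon -60°, lat -10°.
Square 4, 8: +4·2° lon, +8·1° lat → SW at lon -52°, lat -2°.
Subsquare c=2, g=6: +2·0.0833333° lon, +6·0.0416667° lat → SW at lon -51.8333°, lat -1.75°.
Extended square 8, 0: +8·0.00833333° lon, +0·0.00416667° lat → SW at lon -51.7667°, lat -1.75°.
Cell spans 0.00833333° lon × 0.00416667° lat.
south -1.75000, north -1.74583.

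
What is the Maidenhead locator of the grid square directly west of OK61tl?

Longitude subsquare t = 19; −1 → 18 = s.
The latitude characters are unchanged.

OK61sl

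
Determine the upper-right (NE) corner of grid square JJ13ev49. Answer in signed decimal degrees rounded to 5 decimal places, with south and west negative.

3.91667, 2.37500

Field J=9, J=9: +9·20° lon, +9·10° lat → SW at lon 0°, lat 0°.
Square 1, 3: +1·2° lon, +3·1° lat → SW at lon 2°, lat 3°.
Subsquare e=4, v=21: +4·0.0833333° lon, +21·0.0416667° lat → SW at lon 2.33333°, lat 3.875°.
Extended square 4, 9: +4·0.00833333° lon, +9·0.00416667° lat → SW at lon 2.36667°, lat 3.9125°.
Cell spans 0.00833333° lon × 0.00416667° lat. NE corner is SW corner plus one full cell.
latitude 3.91667, longitude 2.37500.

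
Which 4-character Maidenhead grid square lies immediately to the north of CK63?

CK64

Latitude square 3; +1 → 4.
The longitude characters are unchanged.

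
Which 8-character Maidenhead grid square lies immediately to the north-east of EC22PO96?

Longitude extended square 9; +1 → 10, wraps to 0, carry into subsquare.
Longitude subsquare p = 15; +1 → 16 = q.
Latitude extended square 6; +1 → 7.

EC22qo07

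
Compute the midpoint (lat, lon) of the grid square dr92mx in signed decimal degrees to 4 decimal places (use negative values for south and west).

Field D=3, R=17: +3·20° lon, +17·10° lat → SW at lon -120°, lat 80°.
Square 9, 2: +9·2° lon, +2·1° lat → SW at lon -102°, lat 82°.
Subsquare m=12, x=23: +12·0.0833333° lon, +23·0.0416667° lat → SW at lon -101°, lat 82.9583°.
Cell spans 0.0833333° lon × 0.0416667° lat. Centre is SW corner plus half of each.
latitude 82.9792, longitude -100.9583.

82.9792, -100.9583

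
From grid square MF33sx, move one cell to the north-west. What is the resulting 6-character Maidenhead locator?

MF34ra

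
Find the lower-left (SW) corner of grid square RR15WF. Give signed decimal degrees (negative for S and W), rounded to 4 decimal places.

85.2083, 163.8333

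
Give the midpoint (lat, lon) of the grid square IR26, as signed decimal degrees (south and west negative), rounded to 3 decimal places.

Field I=8, R=17: +8·20° lon, +17·10° lat → SW at lon -20°, lat 80°.
Square 2, 6: +2·2° lon, +6·1° lat → SW at lon -16°, lat 86°.
Cell spans 2° lon × 1° lat. Centre is SW corner plus half of each.
latitude 86.500, longitude -15.000.

86.500, -15.000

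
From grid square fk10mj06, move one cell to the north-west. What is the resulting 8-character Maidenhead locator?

Longitude extended square 0; −1 → -1, wraps to 9, carry into subsquare.
Longitude subsquare m = 12; −1 → 11 = l.
Latitude extended square 6; +1 → 7.

FK10lj97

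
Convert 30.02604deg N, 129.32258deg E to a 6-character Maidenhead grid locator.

PM40pa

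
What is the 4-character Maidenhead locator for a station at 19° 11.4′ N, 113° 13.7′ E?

OK69

Add 180° to longitude and 90° to latitude: 293.23, 109.19.
Field: 293.23/20 → 14 → O, 109.19/10 → 10 → K; chars OK.
Square: 13.23/2 → 6, 9.19/1 → 9; chars 69.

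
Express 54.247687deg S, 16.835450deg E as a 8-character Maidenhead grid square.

JD85ks00

Add 180° to longitude and 90° to latitude: 196.83545, 35.75231.
Field (20°×10°, letters A–R): lon ⌊196.83545/20⌋ = 9 → J; lat ⌊35.75231/10⌋ = 3 → D.
Square (2°×1°, digits 0–9): lon ⌊16.83545/2⌋ = 8; lat ⌊5.75231/1⌋ = 5.
Subsquare (5′×2.5′, letters a–x): lon ⌊0.83545/0.0833333⌋ = 10 → k; lat ⌊0.75231/0.0416667⌋ = 18 → s.
Extended square (30″×15″, digits 0–9): lon ⌊0.00212/0.00833333⌋ = 0; lat ⌊0.00231/0.00416667⌋ = 0.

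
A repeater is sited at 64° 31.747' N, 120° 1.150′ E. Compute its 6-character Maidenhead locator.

Shift to the Maidenhead origin (180°W, 90°S): lon 300.0192, lat 154.5291.
Field: 300.0192/20 → 15 → P, 154.5291/10 → 15 → P; chars PP.
Square: 0.0192/2 → 0, 4.5291/1 → 4; chars 04.
Subsquare: 0.0192/0.0833333 → 0 → a, 0.5291/0.0416667 → 12 → m; chars am.

PP04am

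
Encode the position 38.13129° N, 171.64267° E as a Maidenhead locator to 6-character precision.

Add 180° to longitude and 90° to latitude: 351.6427, 128.1313.
Field: 351.6427/20 → 17 → R, 128.1313/10 → 12 → M; chars RM.
Square: 11.6427/2 → 5, 8.1313/1 → 8; chars 58.
Subsquare: 1.6427/0.0833333 → 19 → t, 0.1313/0.0416667 → 3 → d; chars td.

RM58td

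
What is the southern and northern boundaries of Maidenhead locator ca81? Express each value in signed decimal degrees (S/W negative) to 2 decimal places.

Field C=2, A=0: +2·20° lon, +0·10° lat → SW at lon -140°, lat -90°.
Square 8, 1: +8·2° lon, +1·1° lat → SW at lon -124°, lat -89°.
Cell spans 2° lon × 1° lat.
south -89.00, north -88.00.

-89.00, -88.00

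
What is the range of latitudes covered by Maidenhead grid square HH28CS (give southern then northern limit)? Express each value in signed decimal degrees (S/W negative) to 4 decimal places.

Field H=7, H=7: +7·20° lon, +7·10° lat → SW at lon -40°, lat -20°.
Square 2, 8: +2·2° lon, +8·1° lat → SW at lon -36°, lat -12°.
Subsquare c=2, s=18: +2·0.0833333° lon, +18·0.0416667° lat → SW at lon -35.8333°, lat -11.25°.
Cell spans 0.0833333° lon × 0.0416667° lat.
south -11.2500, north -11.2083.

-11.2500, -11.2083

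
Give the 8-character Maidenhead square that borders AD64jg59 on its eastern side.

AD64jg69

Longitude extended square 5; +1 → 6.
The latitude characters are unchanged.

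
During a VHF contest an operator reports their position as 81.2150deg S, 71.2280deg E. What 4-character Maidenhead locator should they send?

MA58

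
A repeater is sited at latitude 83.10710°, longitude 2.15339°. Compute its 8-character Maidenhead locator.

JR13bc85

Offset from 180°W / 90°S: lon 182.15339°, lat 173.10710°.
Field: 182.15339/20 → 9 → J, 173.10710/10 → 17 → R; chars JR.
Square: 2.15339/2 → 1, 3.10710/1 → 3; chars 13.
Subsquare: 0.15339/0.0833333 → 1 → b, 0.10710/0.0416667 → 2 → c; chars bc.
Extended square: 0.07006/0.00833333 → 8, 0.02377/0.00416667 → 5; chars 85.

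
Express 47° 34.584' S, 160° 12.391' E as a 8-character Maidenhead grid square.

RE02ck41

Add 180° to longitude and 90° to latitude: 340.20652, 42.42360.
Field (20°×10°, letters A–R): 340.20652/20 → 17 → R, 42.42360/10 → 4 → E; chars RE.
Square (2°×1°, digits 0–9): 0.20652/2 → 0, 2.42360/1 → 2; chars 02.
Subsquare (5′×2.5′, letters a–x): 0.20652/0.0833333 → 2 → c, 0.42360/0.0416667 → 10 → k; chars ck.
Extended square (30″×15″, digits 0–9): 0.03985/0.00833333 → 4, 0.00693/0.00416667 → 1; chars 41.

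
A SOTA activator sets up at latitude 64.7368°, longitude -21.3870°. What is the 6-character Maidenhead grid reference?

Offset from 180°W / 90°S: lon 158.6130°, lat 154.7368°.
Field: lon ⌊158.6130/20⌋ = 7 → H; lat ⌊154.7368/10⌋ = 15 → P.
Square: lon ⌊18.6130/2⌋ = 9; lat ⌊4.7368/1⌋ = 4.
Subsquare: lon ⌊0.6130/0.0833333⌋ = 7 → h; lat ⌊0.7368/0.0416667⌋ = 17 → r.

HP94hr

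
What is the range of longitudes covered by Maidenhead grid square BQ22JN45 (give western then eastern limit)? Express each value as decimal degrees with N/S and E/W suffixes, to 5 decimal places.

Field B=1, Q=16: +1·20° lon, +16·10° lat → SW at lon -160°, lat 70°.
Square 2, 2: +2·2° lon, +2·1° lat → SW at lon -156°, lat 72°.
Subsquare j=9, n=13: +9·0.0833333° lon, +13·0.0416667° lat → SW at lon -155.25°, lat 72.5417°.
Extended square 4, 5: +4·0.00833333° lon, +5·0.00416667° lat → SW at lon -155.217°, lat 72.5625°.
Cell spans 0.00833333° lon × 0.00416667° lat.
west 155.21667° W, east 155.20833° W.

155.21667° W, 155.20833° W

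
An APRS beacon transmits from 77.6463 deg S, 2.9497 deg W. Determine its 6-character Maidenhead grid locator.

IB82mi

Offset from 180°W / 90°S: lon 177.0503°, lat 12.3537°.
Field (20°×10°, letters A–R): lon ⌊177.0503/20⌋ = 8 → I; lat ⌊12.3537/10⌋ = 1 → B.
Square (2°×1°, digits 0–9): lon ⌊17.0503/2⌋ = 8; lat ⌊2.3537/1⌋ = 2.
Subsquare (5′×2.5′, letters a–x): lon ⌊1.0503/0.0833333⌋ = 12 → m; lat ⌊0.3537/0.0416667⌋ = 8 → i.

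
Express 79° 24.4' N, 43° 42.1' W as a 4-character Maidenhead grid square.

Add 180° to longitude and 90° to latitude: 136.30, 169.41.
Field (20°×10°, letters A–R): 136.30/20 → 6 → G, 169.41/10 → 16 → Q; chars GQ.
Square (2°×1°, digits 0–9): 16.30/2 → 8, 9.41/1 → 9; chars 89.

GQ89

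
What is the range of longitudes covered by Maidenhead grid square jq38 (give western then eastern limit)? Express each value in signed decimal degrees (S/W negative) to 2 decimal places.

Field J=9, Q=16: +9·20° lon, +16·10° lat → SW at lon 0°, lat 70°.
Square 3, 8: +3·2° lon, +8·1° lat → SW at lon 6°, lat 78°.
Cell spans 2° lon × 1° lat.
west 6.00, east 8.00.

6.00, 8.00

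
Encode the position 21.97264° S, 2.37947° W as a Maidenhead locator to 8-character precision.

Add 180° to longitude and 90° to latitude: 177.62053, 68.02736.
Field: 177.62053/20 → 8 → I, 68.02736/10 → 6 → G; chars IG.
Square: 17.62053/2 → 8, 8.02736/1 → 8; chars 88.
Subsquare: 1.62053/0.0833333 → 19 → t, 0.02736/0.0416667 → 0 → a; chars ta.
Extended square: 0.03720/0.00833333 → 4, 0.02736/0.00416667 → 6; chars 46.

IG88ta46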